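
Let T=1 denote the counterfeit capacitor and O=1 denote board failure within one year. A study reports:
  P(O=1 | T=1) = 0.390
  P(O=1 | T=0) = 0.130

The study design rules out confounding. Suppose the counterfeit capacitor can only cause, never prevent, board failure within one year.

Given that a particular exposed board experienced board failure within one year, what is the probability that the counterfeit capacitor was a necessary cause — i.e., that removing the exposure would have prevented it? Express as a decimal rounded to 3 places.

PN ≈ 0.667

Let p₁ = 0.39, p₀ = 0.13.
Under exogeneity and monotonicity, PN = (p₁ − p₀) / p₁.
PN = (0.39 − 0.13) / 0.39 = 0.26 / 0.39 ≈ 0.6667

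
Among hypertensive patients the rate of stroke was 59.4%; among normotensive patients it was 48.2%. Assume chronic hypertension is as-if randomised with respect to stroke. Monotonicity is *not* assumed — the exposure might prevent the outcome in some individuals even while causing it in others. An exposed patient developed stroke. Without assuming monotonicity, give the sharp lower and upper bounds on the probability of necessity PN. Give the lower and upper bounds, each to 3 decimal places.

p₁ = 0.594, p₀ = 0.482.
Under exogeneity alone the bounds on PN are max{0,(p₁−p₀)/p₁} ≤ PN ≤ min{1,(1−p₀)/p₁}.
  lower = (p₁ − p₀)/p₁ = 0.112 / 0.594 ≈ 0.1886
  upper = min{1, (1 − p₀)/p₁} = 0.518 / 0.594 ≈ 0.8721

0.189 ≤ PN ≤ 0.872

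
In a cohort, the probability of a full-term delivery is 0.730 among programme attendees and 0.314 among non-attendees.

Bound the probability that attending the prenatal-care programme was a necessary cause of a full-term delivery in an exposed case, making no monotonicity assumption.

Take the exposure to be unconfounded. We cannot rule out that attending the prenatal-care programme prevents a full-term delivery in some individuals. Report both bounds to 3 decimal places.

Let p₁ = 0.73, p₀ = 0.314.
Under exogeneity alone the bounds on PN are max{0,(p₁−p₀)/p₁} ≤ PN ≤ min{1,(1−p₀)/p₁}.
  lower = (p₁ − p₀)/p₁ = 0.416 / 0.73 ≈ 0.5699
  upper = min{1, (1 − p₀)/p₁} = 0.686 / 0.73 ≈ 0.9397

0.570 ≤ PN ≤ 0.940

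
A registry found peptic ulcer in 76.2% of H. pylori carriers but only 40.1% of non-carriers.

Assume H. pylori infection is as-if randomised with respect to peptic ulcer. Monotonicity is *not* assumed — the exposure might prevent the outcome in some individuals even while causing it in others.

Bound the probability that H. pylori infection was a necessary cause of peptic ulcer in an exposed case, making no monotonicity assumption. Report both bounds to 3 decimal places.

0.474 ≤ PN ≤ 0.786

p₁ = 0.762, p₀ = 0.401.
Under exogeneity alone the bounds on PN are max{0,(p₁−p₀)/p₁} ≤ PN ≤ min{1,(1−p₀)/p₁}.
  lower = (p₁ − p₀)/p₁ = 0.361 / 0.762 ≈ 0.4738
  upper = min{1, (1 − p₀)/p₁} = 0.599 / 0.762 ≈ 0.7861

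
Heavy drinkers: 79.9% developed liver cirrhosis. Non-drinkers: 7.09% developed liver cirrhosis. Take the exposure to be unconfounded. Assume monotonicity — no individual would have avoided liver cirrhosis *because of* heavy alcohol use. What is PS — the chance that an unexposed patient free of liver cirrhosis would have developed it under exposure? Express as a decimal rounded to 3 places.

PS ≈ 0.784

p₁ = 0.799, p₀ = 0.0709.
Under exogeneity and monotonicity, PS = (p₁ − p₀) / (1 − p₀).
PS = (0.799 − 0.0709) / (1 − 0.0709) = 0.7281 / 0.9291 ≈ 0.7837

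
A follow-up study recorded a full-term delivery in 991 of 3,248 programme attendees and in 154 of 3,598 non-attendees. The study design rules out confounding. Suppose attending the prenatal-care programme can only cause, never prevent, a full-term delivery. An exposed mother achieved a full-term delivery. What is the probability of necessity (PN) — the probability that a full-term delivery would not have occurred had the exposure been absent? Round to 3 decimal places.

p₁ = P(outcome | exposed) = 991/3248 = 0.30511
p₀ = P(outcome | unexposed) = 154/3598 = 0.042802
Under exogeneity and monotonicity, PN = (p₁ − p₀) / p₁.
PN = (0.30511 − 0.042802) / 0.30511 = 0.26231 / 0.30511 ≈ 0.8597

PN ≈ 0.860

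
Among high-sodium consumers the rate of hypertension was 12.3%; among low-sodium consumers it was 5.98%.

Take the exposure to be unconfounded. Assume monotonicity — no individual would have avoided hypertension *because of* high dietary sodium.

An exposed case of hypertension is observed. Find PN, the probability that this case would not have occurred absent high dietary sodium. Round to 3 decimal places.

p₁ = 0.123, p₀ = 0.0598.
Under exogeneity and monotonicity, PN = (p₁ − p₀) / p₁.
PN = (0.123 − 0.0598) / 0.123 = 0.0632 / 0.123 ≈ 0.5138

PN ≈ 0.514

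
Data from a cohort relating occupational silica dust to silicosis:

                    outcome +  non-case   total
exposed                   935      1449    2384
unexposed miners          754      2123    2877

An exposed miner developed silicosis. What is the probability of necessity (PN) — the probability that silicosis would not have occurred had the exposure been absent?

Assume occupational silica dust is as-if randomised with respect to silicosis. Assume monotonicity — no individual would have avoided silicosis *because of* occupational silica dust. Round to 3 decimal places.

PN ≈ 0.332

p₁ = P(outcome | exposed) = 935/2384 = 0.3922
p₀ = P(outcome | unexposed) = 754/2877 = 0.26208
Under exogeneity and monotonicity, PN = (p₁ − p₀) / p₁.
PN = (0.3922 − 0.26208) / 0.3922 = 0.13012 / 0.3922 ≈ 0.3318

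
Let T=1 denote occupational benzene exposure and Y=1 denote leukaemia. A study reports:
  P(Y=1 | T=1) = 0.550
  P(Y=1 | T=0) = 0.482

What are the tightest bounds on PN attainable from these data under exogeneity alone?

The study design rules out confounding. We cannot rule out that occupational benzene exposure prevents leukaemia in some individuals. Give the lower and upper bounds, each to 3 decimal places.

0.124 ≤ PN ≤ 0.942

Let p₁ = 0.55, p₀ = 0.482.
Under exogeneity alone the bounds on PN are max{0,(p₁−p₀)/p₁} ≤ PN ≤ min{1,(1−p₀)/p₁}.
  lower = (p₁ − p₀)/p₁ = 0.068 / 0.55 ≈ 0.1236
  upper = min{1, (1 − p₀)/p₁} = 0.518 / 0.55 ≈ 0.9418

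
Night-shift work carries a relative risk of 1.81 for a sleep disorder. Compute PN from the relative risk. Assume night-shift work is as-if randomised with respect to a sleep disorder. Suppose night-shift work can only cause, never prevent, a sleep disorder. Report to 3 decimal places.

PN ≈ 0.448

Under exogeneity and monotonicity, PN = (RR − 1) / RR = 1 − 1/RR.
PN = (1.81 − 1) / 1.81 = 0.81 / 1.81 ≈ 0.4475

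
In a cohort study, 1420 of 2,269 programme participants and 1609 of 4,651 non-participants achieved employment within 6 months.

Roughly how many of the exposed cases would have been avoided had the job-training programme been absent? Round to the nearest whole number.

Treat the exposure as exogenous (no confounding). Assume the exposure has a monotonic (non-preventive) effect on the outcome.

about 635 cases

p₁ = P(outcome | exposed) = 1420/2269 = 0.62583
p₀ = P(outcome | unexposed) = 1609/4651 = 0.34595
PN = (p₁ − p₀)/p₁ = (0.62583 − 0.34595) / 0.62583 ≈ 0.44722.
Attributable cases ≈ PN × (exposed cases) = 0.44722 × 1420 ≈ 635.05.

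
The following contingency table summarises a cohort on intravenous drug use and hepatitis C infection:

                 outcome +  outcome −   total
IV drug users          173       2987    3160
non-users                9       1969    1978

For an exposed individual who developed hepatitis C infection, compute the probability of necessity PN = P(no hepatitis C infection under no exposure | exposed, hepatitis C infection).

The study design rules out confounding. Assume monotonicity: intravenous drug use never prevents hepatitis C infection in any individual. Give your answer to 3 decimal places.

p₁ = P(outcome | exposed) = 173/3160 = 0.054747
p₀ = P(outcome | unexposed) = 9/1978 = 0.0045501
Under exogeneity and monotonicity, PN = (p₁ − p₀)/p₁.
PN = (0.054747 − 0.0045501) / 0.054747 ≈ 0.9169

PN ≈ 0.917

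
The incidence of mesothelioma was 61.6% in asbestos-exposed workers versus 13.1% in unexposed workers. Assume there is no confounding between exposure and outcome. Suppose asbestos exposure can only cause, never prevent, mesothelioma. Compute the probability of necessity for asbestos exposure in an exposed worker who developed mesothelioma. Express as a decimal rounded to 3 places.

PN ≈ 0.787

p₁ = 0.616, p₀ = 0.131.
Under exogeneity and monotonicity, PN = (p₁ − p₀) / p₁.
PN = (0.616 − 0.131) / 0.616 = 0.485 / 0.616 ≈ 0.7873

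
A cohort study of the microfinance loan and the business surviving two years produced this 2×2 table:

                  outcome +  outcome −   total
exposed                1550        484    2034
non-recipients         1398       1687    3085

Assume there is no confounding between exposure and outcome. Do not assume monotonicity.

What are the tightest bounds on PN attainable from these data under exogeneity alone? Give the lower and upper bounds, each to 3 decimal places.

p₁ = P(outcome | exposed) = 1550/2034 = 0.76205
p₀ = P(outcome | unexposed) = 1398/3085 = 0.45316
Under exogeneity alone the bounds on PN are max{0,(p₁−p₀)/p₁} ≤ PN ≤ min{1,(1−p₀)/p₁}.
  lower = (p₁ − p₀)/p₁ = 0.30888 / 0.76205 ≈ 0.4053
  upper = min{1, (1 − p₀)/p₁} = 0.54684 / 0.76205 ≈ 0.7176

0.405 ≤ PN ≤ 0.718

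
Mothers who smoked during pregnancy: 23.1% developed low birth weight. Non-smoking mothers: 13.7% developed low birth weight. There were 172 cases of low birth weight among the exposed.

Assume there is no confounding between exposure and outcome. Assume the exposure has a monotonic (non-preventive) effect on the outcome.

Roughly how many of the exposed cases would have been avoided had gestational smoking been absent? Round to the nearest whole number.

p₁ = 0.231, p₀ = 0.137.
PN = (p₁ − p₀)/p₁ = (0.231 − 0.137) / 0.231 ≈ 0.40693.
Attributable cases ≈ PN × (exposed cases) = 0.40693 × 172 ≈ 69.99.

about 70 cases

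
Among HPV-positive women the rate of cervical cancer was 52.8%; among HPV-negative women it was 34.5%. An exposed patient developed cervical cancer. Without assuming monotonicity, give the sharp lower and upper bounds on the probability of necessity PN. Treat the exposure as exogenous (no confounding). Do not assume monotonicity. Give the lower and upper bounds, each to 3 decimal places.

p₁ = 0.528, p₀ = 0.345.
Under exogeneity alone the bounds on PN are max{0,(p₁−p₀)/p₁} ≤ PN ≤ min{1,(1−p₀)/p₁}.
  lower = (p₁ − p₀)/p₁ = 0.183 / 0.528 ≈ 0.3466
  upper = min{1, (1 − p₀)/p₁} = 0.655 / 0.528 ≈ 1.2405 → capped at 1

0.347 ≤ PN ≤ 1.000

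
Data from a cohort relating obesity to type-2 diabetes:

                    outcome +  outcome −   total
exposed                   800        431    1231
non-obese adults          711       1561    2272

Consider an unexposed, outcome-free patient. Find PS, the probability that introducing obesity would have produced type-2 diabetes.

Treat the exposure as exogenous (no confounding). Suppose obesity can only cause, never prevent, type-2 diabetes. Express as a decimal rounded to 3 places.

p₁ = P(outcome | exposed) = 800/1231 = 0.64988
p₀ = P(outcome | unexposed) = 711/2272 = 0.31294
Under exogeneity and monotonicity, PS = (p₁ − p₀) / (1 − p₀).
PS = (0.64988 − 0.31294) / (1 − 0.31294) = 0.33694 / 0.68706 ≈ 0.4904

PS ≈ 0.490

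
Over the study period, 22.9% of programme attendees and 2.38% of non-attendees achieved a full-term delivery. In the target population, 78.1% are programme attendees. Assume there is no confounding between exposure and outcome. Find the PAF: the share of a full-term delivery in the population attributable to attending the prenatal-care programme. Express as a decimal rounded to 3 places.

p₁ = 0.229, p₀ = 0.0238.
Overall risk P(Y=1) = π·p₁ + (1−π)·p₀ = 0.781×0.229 + 0.219×0.0238 = 0.18406.
Under exogeneity, PAF = [P(Y=1) − p₀] / P(Y=1).
PAF = (0.18406 − 0.0238) / 0.18406 ≈ 0.8707

PAF ≈ 0.871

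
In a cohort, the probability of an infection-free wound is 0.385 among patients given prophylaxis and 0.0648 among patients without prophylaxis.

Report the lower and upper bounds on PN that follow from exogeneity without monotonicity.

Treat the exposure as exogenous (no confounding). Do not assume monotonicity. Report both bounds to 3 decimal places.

0.832 ≤ PN ≤ 1.000

Let p₁ = 0.385, p₀ = 0.0648.
Under exogeneity alone the bounds on PN are max{0,(p₁−p₀)/p₁} ≤ PN ≤ min{1,(1−p₀)/p₁}.
  lower = (p₁ − p₀)/p₁ = 0.3202 / 0.385 ≈ 0.8317
  upper = min{1, (1 − p₀)/p₁} = 0.9352 / 0.385 ≈ 2.4291 → capped at 1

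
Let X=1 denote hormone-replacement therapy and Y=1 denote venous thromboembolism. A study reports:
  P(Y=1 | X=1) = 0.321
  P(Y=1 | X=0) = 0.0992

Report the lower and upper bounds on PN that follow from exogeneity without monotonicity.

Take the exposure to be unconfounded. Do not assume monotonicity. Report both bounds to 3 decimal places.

Let p₁ = 0.321, p₀ = 0.0992.
Under exogeneity alone the bounds on PN are max{0,(p₁−p₀)/p₁} ≤ PN ≤ min{1,(1−p₀)/p₁}.
  lower = (p₁ − p₀)/p₁ = 0.2218 / 0.321 ≈ 0.6910
  upper = min{1, (1 − p₀)/p₁} = 0.9008 / 0.321 ≈ 2.8062 → capped at 1

0.691 ≤ PN ≤ 1.000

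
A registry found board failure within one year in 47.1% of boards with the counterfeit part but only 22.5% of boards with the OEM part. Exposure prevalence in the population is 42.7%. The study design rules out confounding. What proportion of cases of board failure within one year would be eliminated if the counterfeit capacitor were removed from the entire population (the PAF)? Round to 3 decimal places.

PAF ≈ 0.318

p₁ = 0.471, p₀ = 0.225.
Overall risk P(Y=1) = π·p₁ + (1−π)·p₀ = 0.427×0.471 + 0.573×0.225 = 0.33004.
Under exogeneity, PAF = [P(Y=1) − p₀] / P(Y=1).
PAF = (0.33004 − 0.225) / 0.33004 ≈ 0.3183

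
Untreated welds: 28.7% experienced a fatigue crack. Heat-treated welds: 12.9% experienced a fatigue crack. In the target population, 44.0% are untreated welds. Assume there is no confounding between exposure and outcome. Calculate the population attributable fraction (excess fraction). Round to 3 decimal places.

p₁ = 0.287, p₀ = 0.129.
Overall risk P(Y=1) = π·p₁ + (1−π)·p₀ = 0.44×0.287 + 0.56×0.129 = 0.19852.
Under exogeneity, PAF = [P(Y=1) − p₀] / P(Y=1).
PAF = (0.19852 − 0.129) / 0.19852 ≈ 0.3502

PAF ≈ 0.350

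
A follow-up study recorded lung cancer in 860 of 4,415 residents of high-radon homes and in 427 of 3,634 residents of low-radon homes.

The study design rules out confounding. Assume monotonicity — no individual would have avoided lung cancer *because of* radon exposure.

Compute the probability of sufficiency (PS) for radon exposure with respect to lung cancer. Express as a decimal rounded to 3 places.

PS ≈ 0.088

p₁ = P(outcome | exposed) = 860/4415 = 0.19479
p₀ = P(outcome | unexposed) = 427/3634 = 0.1175
Under exogeneity and monotonicity, PS = (p₁ − p₀) / (1 − p₀).
PS = (0.19479 − 0.1175) / (1 − 0.1175) = 0.077289 / 0.8825 ≈ 0.0876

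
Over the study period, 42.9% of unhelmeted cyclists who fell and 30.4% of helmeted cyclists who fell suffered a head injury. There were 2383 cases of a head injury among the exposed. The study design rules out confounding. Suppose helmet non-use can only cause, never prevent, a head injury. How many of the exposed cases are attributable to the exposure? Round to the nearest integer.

p₁ = 0.429, p₀ = 0.304.
PN = (p₁ − p₀)/p₁ = (0.429 − 0.304) / 0.429 ≈ 0.29138.
Attributable cases ≈ PN × (exposed cases) = 0.29138 × 2383 ≈ 694.35.

about 694 cases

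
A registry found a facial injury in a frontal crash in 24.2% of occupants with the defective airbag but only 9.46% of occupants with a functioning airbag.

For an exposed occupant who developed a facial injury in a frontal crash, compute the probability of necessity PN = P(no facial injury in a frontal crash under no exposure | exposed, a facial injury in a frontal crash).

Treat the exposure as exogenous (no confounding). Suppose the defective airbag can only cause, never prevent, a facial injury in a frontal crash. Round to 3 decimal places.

p₁ = 0.242, p₀ = 0.0946.
Under exogeneity and monotonicity, PN = (p₁ − p₀) / p₁.
PN = (0.242 − 0.0946) / 0.242 = 0.1474 / 0.242 ≈ 0.6091

PN ≈ 0.609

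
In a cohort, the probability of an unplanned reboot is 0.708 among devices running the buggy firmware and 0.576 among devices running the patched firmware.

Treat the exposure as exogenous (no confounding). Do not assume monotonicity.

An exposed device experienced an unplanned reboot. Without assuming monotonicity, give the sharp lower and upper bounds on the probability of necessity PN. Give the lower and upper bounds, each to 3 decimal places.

0.186 ≤ PN ≤ 0.599

Let p₁ = 0.708, p₀ = 0.576.
Under exogeneity alone the bounds on PN are max{0,(p₁−p₀)/p₁} ≤ PN ≤ min{1,(1−p₀)/p₁}.
  lower = (p₁ − p₀)/p₁ = 0.132 / 0.708 ≈ 0.1864
  upper = min{1, (1 − p₀)/p₁} = 0.424 / 0.708 ≈ 0.5989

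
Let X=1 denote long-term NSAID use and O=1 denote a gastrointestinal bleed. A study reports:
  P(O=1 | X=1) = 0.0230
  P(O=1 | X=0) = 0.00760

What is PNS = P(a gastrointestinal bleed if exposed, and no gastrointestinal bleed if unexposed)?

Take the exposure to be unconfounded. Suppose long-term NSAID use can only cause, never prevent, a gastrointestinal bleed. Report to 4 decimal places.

Let p₁ = 0.023, p₀ = 0.0076.
Under exogeneity and monotonicity, PNS = p₁ − p₀.
PNS = 0.023 − 0.0076 = 0.0154

PNS ≈ 0.0154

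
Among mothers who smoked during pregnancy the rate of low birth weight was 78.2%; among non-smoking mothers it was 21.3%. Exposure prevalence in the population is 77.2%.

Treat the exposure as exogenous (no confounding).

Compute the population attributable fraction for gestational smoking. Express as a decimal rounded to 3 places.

p₁ = 0.782, p₀ = 0.213.
Overall risk P(Y=1) = π·p₁ + (1−π)·p₀ = 0.772×0.782 + 0.228×0.213 = 0.65227.
Under exogeneity, PAF = [P(Y=1) − p₀] / P(Y=1).
PAF = (0.65227 − 0.213) / 0.65227 ≈ 0.6734

PAF ≈ 0.673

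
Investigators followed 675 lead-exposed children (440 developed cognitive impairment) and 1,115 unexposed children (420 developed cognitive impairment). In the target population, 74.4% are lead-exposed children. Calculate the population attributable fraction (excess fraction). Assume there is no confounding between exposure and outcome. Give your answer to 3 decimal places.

PAF ≈ 0.352

p₁ = P(outcome | exposed) = 440/675 = 0.65185
p₀ = P(outcome | unexposed) = 420/1115 = 0.37668
Overall risk P(Y=1) = π·p₁ + (1−π)·p₀ = 0.744×0.65185 + 0.256×0.37668 = 0.58141.
Under exogeneity, PAF = [P(Y=1) − p₀] / P(Y=1).
PAF = (0.58141 − 0.37668) / 0.58141 ≈ 0.3521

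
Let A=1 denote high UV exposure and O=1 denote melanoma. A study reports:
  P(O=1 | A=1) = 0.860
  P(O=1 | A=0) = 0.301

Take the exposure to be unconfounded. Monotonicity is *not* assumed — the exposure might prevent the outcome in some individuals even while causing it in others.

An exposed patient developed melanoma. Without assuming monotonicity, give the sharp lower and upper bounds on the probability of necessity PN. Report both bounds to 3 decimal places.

Let p₁ = 0.86, p₀ = 0.301.
Under exogeneity alone the bounds on PN are max{0,(p₁−p₀)/p₁} ≤ PN ≤ min{1,(1−p₀)/p₁}.
  lower = (p₁ − p₀)/p₁ = 0.559 / 0.86 ≈ 0.6500
  upper = min{1, (1 − p₀)/p₁} = 0.699 / 0.86 ≈ 0.8128

0.650 ≤ PN ≤ 0.813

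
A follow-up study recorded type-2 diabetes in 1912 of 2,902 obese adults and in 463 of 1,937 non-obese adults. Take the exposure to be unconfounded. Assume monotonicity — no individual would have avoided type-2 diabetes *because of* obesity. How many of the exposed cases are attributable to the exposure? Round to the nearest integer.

about 1218 cases

p₁ = P(outcome | exposed) = 1912/2902 = 0.65886
p₀ = P(outcome | unexposed) = 463/1937 = 0.23903
PN = (p₁ − p₀)/p₁ = (0.65886 − 0.23903) / 0.65886 ≈ 0.63721.
Attributable cases ≈ PN × (exposed cases) = 0.63721 × 1912 ≈ 1218.34.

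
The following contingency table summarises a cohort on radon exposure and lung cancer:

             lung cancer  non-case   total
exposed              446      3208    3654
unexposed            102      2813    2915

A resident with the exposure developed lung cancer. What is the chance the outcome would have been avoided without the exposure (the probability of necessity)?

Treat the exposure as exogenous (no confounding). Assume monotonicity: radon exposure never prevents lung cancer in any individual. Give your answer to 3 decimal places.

PN ≈ 0.713

p₁ = P(outcome | exposed) = 446/3654 = 0.12206
p₀ = P(outcome | unexposed) = 102/2915 = 0.034991
Under exogeneity and monotonicity, PN = (p₁ − p₀)/p₁.
PN = (0.12206 − 0.034991) / 0.12206 ≈ 0.7133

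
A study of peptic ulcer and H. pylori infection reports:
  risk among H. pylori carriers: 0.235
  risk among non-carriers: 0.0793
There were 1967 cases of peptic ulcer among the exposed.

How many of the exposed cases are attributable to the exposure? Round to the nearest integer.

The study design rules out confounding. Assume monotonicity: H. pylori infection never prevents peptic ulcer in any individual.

about 1303 cases

Let p₁ = 0.235, p₀ = 0.0793.
PN = (p₁ − p₀)/p₁ = (0.235 − 0.0793) / 0.235 ≈ 0.66255.
Attributable cases ≈ PN × (exposed cases) = 0.66255 × 1967 ≈ 1303.24.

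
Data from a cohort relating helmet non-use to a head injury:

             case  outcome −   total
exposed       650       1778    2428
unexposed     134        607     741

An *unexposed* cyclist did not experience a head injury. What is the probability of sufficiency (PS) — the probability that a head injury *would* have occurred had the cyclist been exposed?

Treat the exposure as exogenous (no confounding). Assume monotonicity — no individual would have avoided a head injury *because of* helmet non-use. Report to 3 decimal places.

PS ≈ 0.106

p₁ = P(outcome | exposed) = 650/2428 = 0.26771
p₀ = P(outcome | unexposed) = 134/741 = 0.18084
Under exogeneity and monotonicity, PS = (p₁ − p₀)/(1 − p₀).
PS = (0.26771 − 0.18084) / 0.81916 ≈ 0.1061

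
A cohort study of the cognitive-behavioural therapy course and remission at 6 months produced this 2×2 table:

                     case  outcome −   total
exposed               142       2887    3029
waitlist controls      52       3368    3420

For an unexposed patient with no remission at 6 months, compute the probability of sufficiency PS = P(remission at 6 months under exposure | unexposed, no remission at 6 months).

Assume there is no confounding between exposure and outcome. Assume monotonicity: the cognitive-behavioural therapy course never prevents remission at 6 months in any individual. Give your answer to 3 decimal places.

PS ≈ 0.032

p₁ = P(outcome | exposed) = 142/3029 = 0.04688
p₀ = P(outcome | unexposed) = 52/3420 = 0.015205
Under exogeneity and monotonicity, PS = (p₁ − p₀)/(1 − p₀).
PS = (0.04688 − 0.015205) / 0.9848 ≈ 0.0322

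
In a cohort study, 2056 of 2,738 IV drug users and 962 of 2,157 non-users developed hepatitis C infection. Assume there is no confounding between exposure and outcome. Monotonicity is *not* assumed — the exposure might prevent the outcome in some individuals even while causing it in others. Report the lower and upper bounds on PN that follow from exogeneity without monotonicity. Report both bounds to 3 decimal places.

p₁ = P(outcome | exposed) = 2056/2738 = 0.75091
p₀ = P(outcome | unexposed) = 962/2157 = 0.44599
Under exogeneity alone the bounds on PN are max{0,(p₁−p₀)/p₁} ≤ PN ≤ min{1,(1−p₀)/p₁}.
  lower = (p₁ − p₀)/p₁ = 0.30492 / 0.75091 ≈ 0.4061
  upper = min{1, (1 − p₀)/p₁} = 0.55401 / 0.75091 ≈ 0.7378

0.406 ≤ PN ≤ 0.738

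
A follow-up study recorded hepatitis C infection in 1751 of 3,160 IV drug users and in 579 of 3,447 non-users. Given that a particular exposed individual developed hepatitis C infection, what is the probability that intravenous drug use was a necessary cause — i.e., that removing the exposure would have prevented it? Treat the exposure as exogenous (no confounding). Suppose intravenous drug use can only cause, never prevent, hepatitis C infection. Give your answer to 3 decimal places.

PN ≈ 0.697

p₁ = P(outcome | exposed) = 1751/3160 = 0.55411
p₀ = P(outcome | unexposed) = 579/3447 = 0.16797
Under exogeneity and monotonicity, PN = (p₁ − p₀) / p₁.
PN = (0.55411 − 0.16797) / 0.55411 = 0.38614 / 0.55411 ≈ 0.6969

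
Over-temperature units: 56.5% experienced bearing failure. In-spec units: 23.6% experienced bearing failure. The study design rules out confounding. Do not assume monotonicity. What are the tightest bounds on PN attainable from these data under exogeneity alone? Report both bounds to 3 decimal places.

p₁ = 0.565, p₀ = 0.236.
Under exogeneity alone the bounds on PN are max{0,(p₁−p₀)/p₁} ≤ PN ≤ min{1,(1−p₀)/p₁}.
  lower = (p₁ − p₀)/p₁ = 0.329 / 0.565 ≈ 0.5823
  upper = min{1, (1 − p₀)/p₁} = 0.764 / 0.565 ≈ 1.3522 → capped at 1

0.582 ≤ PN ≤ 1.000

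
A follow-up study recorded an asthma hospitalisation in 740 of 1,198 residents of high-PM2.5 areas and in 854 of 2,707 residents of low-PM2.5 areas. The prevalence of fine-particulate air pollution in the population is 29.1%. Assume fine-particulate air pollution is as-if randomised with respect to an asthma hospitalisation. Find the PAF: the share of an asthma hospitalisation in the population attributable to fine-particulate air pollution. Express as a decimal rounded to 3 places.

PAF ≈ 0.218

p₁ = P(outcome | exposed) = 740/1198 = 0.6177
p₀ = P(outcome | unexposed) = 854/2707 = 0.31548
Overall risk P(Y=1) = π·p₁ + (1−π)·p₀ = 0.291×0.6177 + 0.709×0.31548 = 0.40342.
Under exogeneity, PAF = [P(Y=1) − p₀] / P(Y=1).
PAF = (0.40342 − 0.31548) / 0.40342 ≈ 0.2180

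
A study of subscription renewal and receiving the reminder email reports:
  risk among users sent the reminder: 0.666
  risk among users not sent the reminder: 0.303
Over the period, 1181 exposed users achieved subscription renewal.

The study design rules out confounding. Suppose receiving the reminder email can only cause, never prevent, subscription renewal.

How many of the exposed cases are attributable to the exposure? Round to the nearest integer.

Let p₁ = 0.666, p₀ = 0.303.
PN = (p₁ − p₀)/p₁ = (0.666 − 0.303) / 0.666 ≈ 0.54505.
Attributable cases ≈ PN × (exposed cases) = 0.54505 × 1181 ≈ 643.70.

about 644 cases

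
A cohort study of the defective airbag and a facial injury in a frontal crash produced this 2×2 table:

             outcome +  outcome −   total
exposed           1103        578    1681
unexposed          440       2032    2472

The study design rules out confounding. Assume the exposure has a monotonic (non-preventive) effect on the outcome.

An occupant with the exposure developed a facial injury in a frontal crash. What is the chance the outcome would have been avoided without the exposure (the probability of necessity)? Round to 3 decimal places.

PN ≈ 0.729

p₁ = P(outcome | exposed) = 1103/1681 = 0.65616
p₀ = P(outcome | unexposed) = 440/2472 = 0.17799
Under exogeneity and monotonicity, PN = (p₁ − p₀) / p₁.
PN = (0.65616 − 0.17799) / 0.65616 = 0.47816 / 0.65616 ≈ 0.7287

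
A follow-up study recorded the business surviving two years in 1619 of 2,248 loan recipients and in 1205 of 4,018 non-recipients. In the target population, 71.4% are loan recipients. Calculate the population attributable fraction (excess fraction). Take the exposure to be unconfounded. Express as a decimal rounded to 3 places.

PAF ≈ 0.500

p₁ = P(outcome | exposed) = 1619/2248 = 0.7202
p₀ = P(outcome | unexposed) = 1205/4018 = 0.2999
Overall risk P(Y=1) = π·p₁ + (1−π)·p₀ = 0.714×0.7202 + 0.286×0.2999 = 0.59999.
Under exogeneity, PAF = [P(Y=1) − p₀] / P(Y=1).
PAF = (0.59999 − 0.2999) / 0.59999 ≈ 0.5002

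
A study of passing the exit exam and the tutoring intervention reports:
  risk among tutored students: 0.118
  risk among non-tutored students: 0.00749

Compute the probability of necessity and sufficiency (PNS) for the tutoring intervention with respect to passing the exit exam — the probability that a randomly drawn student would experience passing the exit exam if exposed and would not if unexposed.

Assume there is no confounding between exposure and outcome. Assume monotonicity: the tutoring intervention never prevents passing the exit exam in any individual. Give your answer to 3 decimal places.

Let p₁ = 0.118, p₀ = 0.00749.
Under exogeneity and monotonicity, PNS = p₁ − p₀.
PNS = 0.118 − 0.00749 = 0.11051

PNS ≈ 0.111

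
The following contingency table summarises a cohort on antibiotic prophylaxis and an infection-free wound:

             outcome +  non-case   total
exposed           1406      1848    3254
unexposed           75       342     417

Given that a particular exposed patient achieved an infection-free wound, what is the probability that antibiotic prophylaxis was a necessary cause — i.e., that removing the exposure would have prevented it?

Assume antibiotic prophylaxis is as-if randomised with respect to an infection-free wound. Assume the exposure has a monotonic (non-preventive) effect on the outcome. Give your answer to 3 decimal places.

p₁ = P(outcome | exposed) = 1406/3254 = 0.43208
p₀ = P(outcome | unexposed) = 75/417 = 0.17986
Under exogeneity and monotonicity, PN = (p₁ − p₀) / p₁.
PN = (0.43208 − 0.17986) / 0.43208 = 0.25223 / 0.43208 ≈ 0.5837

PN ≈ 0.584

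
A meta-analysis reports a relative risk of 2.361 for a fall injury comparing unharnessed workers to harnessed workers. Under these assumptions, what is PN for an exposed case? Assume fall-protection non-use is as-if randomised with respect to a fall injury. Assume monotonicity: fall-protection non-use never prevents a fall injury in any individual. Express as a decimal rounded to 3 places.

PN ≈ 0.576

Under exogeneity and monotonicity, PN = (RR − 1) / RR = 1 − 1/RR.
PN = (2.361 − 1) / 2.361 = 1.361 / 2.361 ≈ 0.5765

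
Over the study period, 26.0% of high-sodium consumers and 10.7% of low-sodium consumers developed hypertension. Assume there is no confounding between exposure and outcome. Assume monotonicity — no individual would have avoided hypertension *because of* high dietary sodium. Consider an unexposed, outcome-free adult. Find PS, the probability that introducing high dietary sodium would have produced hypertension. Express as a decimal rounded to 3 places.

p₁ = 0.26, p₀ = 0.107.
Under exogeneity and monotonicity, PS = (p₁ − p₀) / (1 − p₀).
PS = (0.26 − 0.107) / (1 − 0.107) = 0.153 / 0.893 ≈ 0.1713

PS ≈ 0.171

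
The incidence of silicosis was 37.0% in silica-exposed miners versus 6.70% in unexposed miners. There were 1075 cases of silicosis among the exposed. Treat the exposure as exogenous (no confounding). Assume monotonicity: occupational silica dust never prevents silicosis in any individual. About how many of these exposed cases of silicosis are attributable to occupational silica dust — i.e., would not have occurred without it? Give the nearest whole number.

about 880 cases

p₁ = 0.37, p₀ = 0.067.
PN = (p₁ − p₀)/p₁ = (0.37 − 0.067) / 0.37 ≈ 0.81892.
Attributable cases ≈ PN × (exposed cases) = 0.81892 × 1075 ≈ 880.34.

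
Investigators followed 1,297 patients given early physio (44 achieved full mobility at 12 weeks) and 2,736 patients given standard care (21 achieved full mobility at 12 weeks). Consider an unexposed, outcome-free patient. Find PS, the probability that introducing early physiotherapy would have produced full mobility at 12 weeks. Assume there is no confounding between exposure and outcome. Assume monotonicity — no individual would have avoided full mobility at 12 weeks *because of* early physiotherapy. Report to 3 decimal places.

PS ≈ 0.026

p₁ = P(outcome | exposed) = 44/1297 = 0.033924
p₀ = P(outcome | unexposed) = 21/2736 = 0.0076754
Under exogeneity and monotonicity, PS = (p₁ − p₀) / (1 − p₀).
PS = (0.033924 − 0.0076754) / (1 − 0.0076754) = 0.026249 / 0.99232 ≈ 0.0265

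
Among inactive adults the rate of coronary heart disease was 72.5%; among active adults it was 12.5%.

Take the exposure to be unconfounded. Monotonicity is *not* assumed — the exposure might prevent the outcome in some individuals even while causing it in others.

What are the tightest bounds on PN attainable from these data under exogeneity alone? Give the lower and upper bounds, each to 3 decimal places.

0.828 ≤ PN ≤ 1.000

p₁ = 0.725, p₀ = 0.125.
Under exogeneity alone the bounds on PN are max{0,(p₁−p₀)/p₁} ≤ PN ≤ min{1,(1−p₀)/p₁}.
  lower = (p₁ − p₀)/p₁ = 0.6 / 0.725 ≈ 0.8276
  upper = min{1, (1 − p₀)/p₁} = 0.875 / 0.725 ≈ 1.2069 → capped at 1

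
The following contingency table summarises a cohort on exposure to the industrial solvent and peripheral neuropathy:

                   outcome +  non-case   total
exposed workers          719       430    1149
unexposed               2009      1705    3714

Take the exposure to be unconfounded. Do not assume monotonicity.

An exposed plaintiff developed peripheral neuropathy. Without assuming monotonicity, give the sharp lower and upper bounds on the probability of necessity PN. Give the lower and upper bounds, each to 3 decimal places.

0.136 ≤ PN ≤ 0.734

p₁ = P(outcome | exposed) = 719/1149 = 0.62576
p₀ = P(outcome | unexposed) = 2009/3714 = 0.54093
Under exogeneity alone the bounds on PN are max{0,(p₁−p₀)/p₁} ≤ PN ≤ min{1,(1−p₀)/p₁}.
  lower = (p₁ − p₀)/p₁ = 0.084835 / 0.62576 ≈ 0.1356
  upper = min{1, (1 − p₀)/p₁} = 0.45907 / 0.62576 ≈ 0.7336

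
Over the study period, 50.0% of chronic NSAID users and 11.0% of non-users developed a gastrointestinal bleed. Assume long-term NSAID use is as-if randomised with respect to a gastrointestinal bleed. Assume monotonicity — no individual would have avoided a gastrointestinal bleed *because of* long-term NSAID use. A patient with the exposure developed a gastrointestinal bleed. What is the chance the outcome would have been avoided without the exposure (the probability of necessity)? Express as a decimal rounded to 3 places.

p₁ = 0.5, p₀ = 0.11.
Under exogeneity and monotonicity, PN = (p₁ − p₀) / p₁.
PN = (0.5 − 0.11) / 0.5 = 0.39 / 0.5 ≈ 0.7800

PN ≈ 0.780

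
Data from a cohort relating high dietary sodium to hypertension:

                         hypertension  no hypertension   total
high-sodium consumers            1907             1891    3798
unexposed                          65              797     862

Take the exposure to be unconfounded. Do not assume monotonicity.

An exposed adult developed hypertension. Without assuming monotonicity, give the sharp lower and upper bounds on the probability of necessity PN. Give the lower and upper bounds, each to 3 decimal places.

0.850 ≤ PN ≤ 1.000

p₁ = P(outcome | exposed) = 1907/3798 = 0.50211
p₀ = P(outcome | unexposed) = 65/862 = 0.075406
Under exogeneity alone the bounds on PN are max{0,(p₁−p₀)/p₁} ≤ PN ≤ min{1,(1−p₀)/p₁}.
  lower = (p₁ − p₀)/p₁ = 0.4267 / 0.50211 ≈ 0.8498
  upper = min{1, (1 − p₀)/p₁} = 0.92459 / 0.50211 ≈ 1.8414 → capped at 1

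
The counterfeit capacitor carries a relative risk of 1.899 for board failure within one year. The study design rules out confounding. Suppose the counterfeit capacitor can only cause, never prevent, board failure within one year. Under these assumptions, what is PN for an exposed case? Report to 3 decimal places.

PN ≈ 0.473

Under exogeneity and monotonicity, PN = (RR − 1) / RR = 1 − 1/RR.
PN = (1.899 − 1) / 1.899 = 0.899 / 1.899 ≈ 0.4734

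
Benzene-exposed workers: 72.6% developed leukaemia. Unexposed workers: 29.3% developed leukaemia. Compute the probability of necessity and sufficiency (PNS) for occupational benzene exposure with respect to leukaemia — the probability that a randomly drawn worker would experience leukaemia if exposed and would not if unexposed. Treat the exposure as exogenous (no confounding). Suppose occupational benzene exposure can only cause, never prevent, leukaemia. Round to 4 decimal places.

PNS ≈ 0.4330

p₁ = 0.726, p₀ = 0.293.
Under exogeneity and monotonicity, PNS = p₁ − p₀.
PNS = 0.726 − 0.293 = 0.433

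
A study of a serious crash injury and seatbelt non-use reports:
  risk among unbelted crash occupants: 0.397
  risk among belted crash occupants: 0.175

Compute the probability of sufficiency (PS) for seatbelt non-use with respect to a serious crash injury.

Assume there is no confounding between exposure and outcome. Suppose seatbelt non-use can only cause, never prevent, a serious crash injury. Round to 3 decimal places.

Let p₁ = 0.397, p₀ = 0.175.
Under exogeneity and monotonicity, PS = (p₁ − p₀) / (1 − p₀).
PS = (0.397 − 0.175) / (1 − 0.175) = 0.222 / 0.825 ≈ 0.2691

PS ≈ 0.269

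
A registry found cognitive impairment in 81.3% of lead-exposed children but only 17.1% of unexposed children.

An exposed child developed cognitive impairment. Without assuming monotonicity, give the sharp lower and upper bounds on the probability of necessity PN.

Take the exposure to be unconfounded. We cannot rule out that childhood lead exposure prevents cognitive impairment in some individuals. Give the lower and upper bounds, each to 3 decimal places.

0.790 ≤ PN ≤ 1.000

p₁ = 0.813, p₀ = 0.171.
Under exogeneity alone the bounds on PN are max{0,(p₁−p₀)/p₁} ≤ PN ≤ min{1,(1−p₀)/p₁}.
  lower = (p₁ − p₀)/p₁ = 0.642 / 0.813 ≈ 0.7897
  upper = min{1, (1 − p₀)/p₁} = 0.829 / 0.813 ≈ 1.0197 → capped at 1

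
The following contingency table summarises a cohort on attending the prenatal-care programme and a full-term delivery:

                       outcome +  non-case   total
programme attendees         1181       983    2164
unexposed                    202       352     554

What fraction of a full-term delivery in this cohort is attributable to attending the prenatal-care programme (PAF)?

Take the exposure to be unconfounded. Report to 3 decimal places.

p₁ = P(outcome | exposed) = 1181/2164 = 0.54575
p₀ = P(outcome | unexposed) = 202/554 = 0.36462
Exposure prevalence π = 2164/2718 = 0.79617; overall risk P(Y=1) = 0.50883.
Under exogeneity, PAF = [P(Y=1) − p₀]/P(Y=1).
PAF = (0.50883 − 0.36462) / 0.50883 ≈ 0.2834

PAF ≈ 0.283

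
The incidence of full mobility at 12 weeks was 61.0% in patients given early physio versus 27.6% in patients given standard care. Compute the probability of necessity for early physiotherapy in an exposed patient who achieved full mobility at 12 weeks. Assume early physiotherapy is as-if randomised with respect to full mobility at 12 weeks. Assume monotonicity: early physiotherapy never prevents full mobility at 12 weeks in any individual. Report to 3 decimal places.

p₁ = 0.61, p₀ = 0.276.
Under exogeneity and monotonicity, PN = (p₁ − p₀) / p₁.
PN = (0.61 − 0.276) / 0.61 = 0.334 / 0.61 ≈ 0.5475

PN ≈ 0.548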